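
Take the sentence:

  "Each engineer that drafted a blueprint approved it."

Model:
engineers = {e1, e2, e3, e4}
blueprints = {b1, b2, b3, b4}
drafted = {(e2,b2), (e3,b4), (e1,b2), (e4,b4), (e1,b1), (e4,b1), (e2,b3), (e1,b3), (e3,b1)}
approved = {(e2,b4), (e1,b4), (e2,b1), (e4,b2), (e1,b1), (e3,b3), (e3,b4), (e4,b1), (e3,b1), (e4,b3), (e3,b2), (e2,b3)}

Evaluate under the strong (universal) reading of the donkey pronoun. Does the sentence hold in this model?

"it" takes "a blueprint" as antecedent — a donkey pronoun bound across the clause boundary.
Strong reading: for every (e,b) with drafted(e,b), approved(e,b).
Restrictor pairs: (e1,b1) ✓  (e1,b2) ✗  (e1,b3) ✗  (e2,b2) ✗  (e2,b3) ✓  (e3,b1) ✓  (e3,b4) ✓  (e4,b1) ✓  (e4,b4) ✗
Counterexample: (e1,b2) is in drafted but fails the scope.

False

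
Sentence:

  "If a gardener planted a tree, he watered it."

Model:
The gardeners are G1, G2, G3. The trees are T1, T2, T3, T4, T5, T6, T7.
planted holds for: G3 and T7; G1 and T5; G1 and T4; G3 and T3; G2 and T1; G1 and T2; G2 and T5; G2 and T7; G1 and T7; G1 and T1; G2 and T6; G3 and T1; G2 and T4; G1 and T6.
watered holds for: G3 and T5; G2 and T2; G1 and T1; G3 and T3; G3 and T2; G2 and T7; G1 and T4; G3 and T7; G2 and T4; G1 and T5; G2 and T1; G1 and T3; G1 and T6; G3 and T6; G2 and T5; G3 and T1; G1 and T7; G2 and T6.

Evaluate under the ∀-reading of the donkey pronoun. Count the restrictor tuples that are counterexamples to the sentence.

1

"it" takes "a tree" as antecedent — a donkey pronoun bound across the clause boundary.
Strong reading: for every (g,t) with planted(g,t), watered(g,t).
Restrictor pairs: (G1,T1) ✓  (G1,T2) ✗  (G1,T4) ✓  (G1,T5) ✓  (G1,T6) ✓  (G1,T7) ✓  (G2,T1) ✓  (G2,T4) ✓  (G2,T5) ✓  (G2,T6) ✓  (G2,T7) ✓  (G3,T1) ✓  (G3,T3) ✓  (G3,T7) ✓
Counterexamples (restrictor pairs failing the scope): 1.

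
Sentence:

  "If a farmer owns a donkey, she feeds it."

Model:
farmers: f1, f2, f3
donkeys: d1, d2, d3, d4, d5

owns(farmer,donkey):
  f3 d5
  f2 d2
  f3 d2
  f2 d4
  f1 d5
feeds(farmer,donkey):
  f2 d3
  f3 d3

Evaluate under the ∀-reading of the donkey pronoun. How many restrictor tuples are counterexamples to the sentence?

5

"it" takes "a donkey" as antecedent — a donkey pronoun bound across the clause boundary.
Strong reading: for every (f,d) with owns(f,d), feeds(f,d).
Restrictor pairs: (f1,d5) ✗  (f2,d2) ✗  (f2,d4) ✗  (f3,d2) ✗  (f3,d5) ✗
Counterexamples (restrictor pairs failing the scope): 5.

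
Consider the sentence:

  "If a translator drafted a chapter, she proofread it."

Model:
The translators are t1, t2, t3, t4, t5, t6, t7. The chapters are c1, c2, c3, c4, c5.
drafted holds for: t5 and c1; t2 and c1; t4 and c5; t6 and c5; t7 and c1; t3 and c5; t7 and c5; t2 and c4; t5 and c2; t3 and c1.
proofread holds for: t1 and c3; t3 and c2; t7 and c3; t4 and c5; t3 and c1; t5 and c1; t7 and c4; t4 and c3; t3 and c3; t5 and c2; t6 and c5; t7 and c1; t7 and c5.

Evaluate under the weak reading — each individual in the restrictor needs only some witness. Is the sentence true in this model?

False

"it" takes "a chapter" as antecedent — a donkey pronoun bound across the clause boundary.
Weak reading: every translator t with some drafted-chapter has at least one drafted-chapter c such that proofread(t,c).
Per translator: t2:✗  t3:✓  t4:✓  t5:✓  t6:✓  t7:✓
t2 has no witness among its drafted-chapters.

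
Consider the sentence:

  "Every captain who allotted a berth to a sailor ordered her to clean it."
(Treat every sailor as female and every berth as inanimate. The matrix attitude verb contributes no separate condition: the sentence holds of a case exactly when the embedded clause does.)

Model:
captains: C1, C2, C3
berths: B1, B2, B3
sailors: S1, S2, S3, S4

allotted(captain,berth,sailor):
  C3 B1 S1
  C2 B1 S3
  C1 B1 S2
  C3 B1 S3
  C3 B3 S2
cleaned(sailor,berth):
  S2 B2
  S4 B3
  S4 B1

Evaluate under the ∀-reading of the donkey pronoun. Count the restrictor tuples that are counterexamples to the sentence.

5

"her" takes "a sailor" as antecedent and "it" takes "a berth"; both are donkey pronouns co-varying with the restrictor.
Strong reading: for every (c,b,s) with allotted(c,b,s), cleaned(s,b).
Restrictor triples: (C1,B1,S2)→cleaned(S2,B1) ✗  (C2,B1,S3)→cleaned(S3,B1) ✗  (C3,B1,S1)→cleaned(S1,B1) ✗  (C3,B1,S3)→cleaned(S3,B1) ✗  (C3,B3,S2)→cleaned(S2,B3) ✗
Counterexamples (restrictor triples failing the scope): 5.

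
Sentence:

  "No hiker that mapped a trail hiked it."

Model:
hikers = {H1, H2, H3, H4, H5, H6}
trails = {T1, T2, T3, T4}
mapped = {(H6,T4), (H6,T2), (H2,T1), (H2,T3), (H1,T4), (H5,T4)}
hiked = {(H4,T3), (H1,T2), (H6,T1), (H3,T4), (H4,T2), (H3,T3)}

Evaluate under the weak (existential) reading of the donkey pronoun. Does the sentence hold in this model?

True

"it" takes "a trail" as antecedent — a donkey pronoun bound across the clause boundary.
Truth condition: for no (h,t) with mapped(h,t) does hiked(h,t) hold.
Restrictor pairs — does the scope hold? (H1,T4):fails  (H2,T1):fails  (H2,T3):fails  (H5,T4):fails  (H6,T2):fails  (H6,T4):fails
Scope holds for no restrictor pair, so the sentence is true.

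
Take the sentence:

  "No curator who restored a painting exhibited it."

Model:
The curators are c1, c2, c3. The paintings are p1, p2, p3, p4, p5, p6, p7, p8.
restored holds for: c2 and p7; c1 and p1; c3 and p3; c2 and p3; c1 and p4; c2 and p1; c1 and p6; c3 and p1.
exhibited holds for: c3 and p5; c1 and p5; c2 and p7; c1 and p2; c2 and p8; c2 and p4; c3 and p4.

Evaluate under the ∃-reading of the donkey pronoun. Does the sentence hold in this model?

False

"it" takes "a painting" as antecedent — a donkey pronoun bound across the clause boundary.
Truth condition: for no (c,p) with restored(c,p) does exhibited(c,p) hold.
Restrictor pairs — does the scope hold? (c1,p1):fails  (c1,p4):fails  (c1,p6):fails  (c2,p1):fails  (c2,p3):fails  (c2,p7):holds  (c3,p1):fails  (c3,p3):fails
Scope holds for 1 pair(s), so the sentence is false.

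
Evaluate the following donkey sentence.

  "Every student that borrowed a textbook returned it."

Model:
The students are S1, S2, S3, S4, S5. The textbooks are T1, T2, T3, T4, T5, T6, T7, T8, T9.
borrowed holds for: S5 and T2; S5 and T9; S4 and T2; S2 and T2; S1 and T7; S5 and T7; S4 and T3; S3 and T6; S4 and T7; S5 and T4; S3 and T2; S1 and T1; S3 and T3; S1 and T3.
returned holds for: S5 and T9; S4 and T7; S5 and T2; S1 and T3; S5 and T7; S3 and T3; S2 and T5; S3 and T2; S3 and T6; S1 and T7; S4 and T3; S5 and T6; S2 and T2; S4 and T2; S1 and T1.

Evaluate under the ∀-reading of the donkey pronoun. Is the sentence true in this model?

"it" takes "a textbook" as antecedent — a donkey pronoun bound across the clause boundary.
Strong reading: for every (s,t) with borrowed(s,t), returned(s,t).
Restrictor pairs: (S1,T1) ✓  (S1,T3) ✓  (S1,T7) ✓  (S2,T2) ✓  (S3,T2) ✓  (S3,T3) ✓  (S3,T6) ✓  (S4,T2) ✓  (S4,T3) ✓  (S4,T7) ✓  (S5,T2) ✓  (S5,T4) ✗  (S5,T7) ✓  (S5,T9) ✓
Counterexample: (S5,T4) is in borrowed but fails the scope.

False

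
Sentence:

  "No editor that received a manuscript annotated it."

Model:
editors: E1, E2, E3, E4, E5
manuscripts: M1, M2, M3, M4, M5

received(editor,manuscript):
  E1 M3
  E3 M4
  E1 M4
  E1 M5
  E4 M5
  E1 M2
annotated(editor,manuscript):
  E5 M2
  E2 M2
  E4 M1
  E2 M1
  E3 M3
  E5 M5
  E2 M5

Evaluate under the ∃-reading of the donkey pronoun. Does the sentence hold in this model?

"it" takes "a manuscript" as antecedent — a donkey pronoun bound across the clause boundary.
Truth condition: for no (e,m) with received(e,m) does annotated(e,m) hold.
Restrictor pairs — does the scope hold? (E1,M2):fails  (E1,M3):fails  (E1,M4):fails  (E1,M5):fails  (E3,M4):fails  (E4,M5):fails
Scope holds for no restrictor pair, so the sentence is true.

True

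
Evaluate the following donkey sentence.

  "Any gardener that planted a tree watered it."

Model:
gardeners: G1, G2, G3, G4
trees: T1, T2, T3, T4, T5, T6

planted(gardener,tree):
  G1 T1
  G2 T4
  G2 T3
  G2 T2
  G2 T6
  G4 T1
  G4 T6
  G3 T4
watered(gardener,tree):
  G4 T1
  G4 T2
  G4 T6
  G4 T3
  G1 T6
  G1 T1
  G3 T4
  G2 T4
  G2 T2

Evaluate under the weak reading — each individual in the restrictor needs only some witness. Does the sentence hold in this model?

True

"it" takes "a tree" as antecedent — a donkey pronoun bound across the clause boundary.
Weak reading: every gardener g with some planted-tree has at least one planted-tree t such that watered(g,t).
Per gardener: G1:✓  G2:✓  G3:✓  G4:✓
Every gardener in the restrictor has a witness.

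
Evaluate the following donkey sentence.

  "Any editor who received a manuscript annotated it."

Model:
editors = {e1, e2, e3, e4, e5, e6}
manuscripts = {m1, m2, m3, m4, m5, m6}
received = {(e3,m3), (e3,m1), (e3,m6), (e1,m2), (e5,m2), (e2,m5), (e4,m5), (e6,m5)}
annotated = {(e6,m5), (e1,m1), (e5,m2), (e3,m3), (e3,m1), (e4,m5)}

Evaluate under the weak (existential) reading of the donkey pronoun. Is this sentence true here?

"it" takes "a manuscript" as antecedent — a donkey pronoun bound across the clause boundary.
Weak reading: every editor e with some received-manuscript has at least one received-manuscript m such that annotated(e,m).
Per editor: e1:✗  e2:✗  e3:✓  e4:✓  e5:✓  e6:✓
e1 has no witness among its received-manuscripts.

False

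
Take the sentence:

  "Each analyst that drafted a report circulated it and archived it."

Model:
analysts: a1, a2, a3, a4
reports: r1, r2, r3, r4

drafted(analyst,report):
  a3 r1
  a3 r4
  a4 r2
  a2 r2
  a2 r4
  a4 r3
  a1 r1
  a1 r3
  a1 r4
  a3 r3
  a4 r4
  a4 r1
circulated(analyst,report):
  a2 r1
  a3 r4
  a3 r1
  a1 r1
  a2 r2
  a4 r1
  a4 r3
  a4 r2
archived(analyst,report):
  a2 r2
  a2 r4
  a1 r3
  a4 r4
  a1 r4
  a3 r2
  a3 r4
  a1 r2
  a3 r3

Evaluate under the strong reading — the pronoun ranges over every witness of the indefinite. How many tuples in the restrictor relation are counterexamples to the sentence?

"it" takes "a report" as antecedent — a donkey pronoun bound across the clause boundary.
Strong reading: for every (a,r) with drafted(a,r), circulated(a,r) ∧ archived(a,r).
Restrictor pairs: (a1,r1) ✗  (a1,r3) ✗  (a1,r4) ✗  (a2,r2) ✓  (a2,r4) ✗  (a3,r1) ✗  (a3,r3) ✗  (a3,r4) ✓  (a4,r1) ✗  (a4,r2) ✗  (a4,r3) ✗  (a4,r4) ✗
Counterexamples (restrictor pairs failing the scope): 10.

10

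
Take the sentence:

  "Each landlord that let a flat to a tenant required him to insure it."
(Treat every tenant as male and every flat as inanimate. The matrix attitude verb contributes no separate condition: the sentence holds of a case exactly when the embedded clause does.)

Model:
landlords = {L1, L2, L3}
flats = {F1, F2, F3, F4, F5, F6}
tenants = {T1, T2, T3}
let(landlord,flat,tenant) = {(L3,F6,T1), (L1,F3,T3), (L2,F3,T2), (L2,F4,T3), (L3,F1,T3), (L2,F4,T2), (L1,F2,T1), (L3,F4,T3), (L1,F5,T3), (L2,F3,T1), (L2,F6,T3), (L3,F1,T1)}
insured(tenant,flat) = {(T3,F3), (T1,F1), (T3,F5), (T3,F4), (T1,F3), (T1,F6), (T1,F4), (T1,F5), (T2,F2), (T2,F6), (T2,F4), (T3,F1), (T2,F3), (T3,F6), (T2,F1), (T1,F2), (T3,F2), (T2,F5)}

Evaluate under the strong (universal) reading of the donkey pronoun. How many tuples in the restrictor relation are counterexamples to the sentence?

"him" takes "a tenant" as antecedent and "it" takes "a flat"; both are donkey pronouns co-varying with the restrictor.
Strong reading: for every (l,f,t) with let(l,f,t), insured(t,f).
Restrictor triples: (L1,F2,T1)→insured(T1,F2) ✓  (L1,F3,T3)→insured(T3,F3) ✓  (L1,F5,T3)→insured(T3,F5) ✓  (L2,F3,T1)→insured(T1,F3) ✓  (L2,F3,T2)→insured(T2,F3) ✓  (L2,F4,T2)→insured(T2,F4) ✓  (L2,F4,T3)→insured(T3,F4) ✓  (L2,F6,T3)→insured(T3,F6) ✓  (L3,F1,T1)→insured(T1,F1) ✓  (L3,F1,T3)→insured(T3,F1) ✓  (L3,F4,T3)→insured(T3,F4) ✓  (L3,F6,T1)→insured(T1,F6) ✓
Counterexamples (restrictor triples failing the scope): 0.

0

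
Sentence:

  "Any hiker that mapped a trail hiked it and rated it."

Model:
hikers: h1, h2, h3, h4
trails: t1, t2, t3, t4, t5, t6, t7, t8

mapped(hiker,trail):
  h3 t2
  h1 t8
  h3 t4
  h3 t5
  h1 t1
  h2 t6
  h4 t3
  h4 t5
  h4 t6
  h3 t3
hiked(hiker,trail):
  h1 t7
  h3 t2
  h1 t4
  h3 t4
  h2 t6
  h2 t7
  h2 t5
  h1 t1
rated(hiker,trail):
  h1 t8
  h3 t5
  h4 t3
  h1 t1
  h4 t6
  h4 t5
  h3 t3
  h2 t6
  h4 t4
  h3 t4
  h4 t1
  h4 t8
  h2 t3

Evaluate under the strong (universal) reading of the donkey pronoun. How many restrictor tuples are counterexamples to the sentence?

7

"it" takes "a trail" as antecedent — a donkey pronoun bound across the clause boundary.
Strong reading: for every (h,t) with mapped(h,t), hiked(h,t) ∧ rated(h,t).
Restrictor pairs: (h1,t1) ✓  (h1,t8) ✗  (h2,t6) ✓  (h3,t2) ✗  (h3,t3) ✗  (h3,t4) ✓  (h3,t5) ✗  (h4,t3) ✗  (h4,t5) ✗  (h4,t6) ✗
Counterexamples (restrictor pairs failing the scope): 7.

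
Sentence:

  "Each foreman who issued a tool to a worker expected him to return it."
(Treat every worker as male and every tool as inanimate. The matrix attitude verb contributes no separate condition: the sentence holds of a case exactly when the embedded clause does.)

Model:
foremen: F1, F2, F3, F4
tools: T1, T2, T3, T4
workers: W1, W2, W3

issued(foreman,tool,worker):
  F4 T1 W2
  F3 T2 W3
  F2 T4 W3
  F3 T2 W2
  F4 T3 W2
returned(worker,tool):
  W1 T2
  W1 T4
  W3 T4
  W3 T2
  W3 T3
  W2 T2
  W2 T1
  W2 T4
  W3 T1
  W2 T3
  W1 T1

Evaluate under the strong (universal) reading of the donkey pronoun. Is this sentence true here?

"him" takes "a worker" as antecedent and "it" takes "a tool"; both are donkey pronouns co-varying with the restrictor.
Strong reading: for every (f,t,w) with issued(f,t,w), returned(w,t).
Restrictor triples: (F2,T4,W3)→returned(W3,T4) ✓  (F3,T2,W2)→returned(W2,T2) ✓  (F3,T2,W3)→returned(W3,T2) ✓  (F4,T1,W2)→returned(W2,T1) ✓  (F4,T3,W2)→returned(W2,T3) ✓
Every restrictor triple satisfies the scope.

True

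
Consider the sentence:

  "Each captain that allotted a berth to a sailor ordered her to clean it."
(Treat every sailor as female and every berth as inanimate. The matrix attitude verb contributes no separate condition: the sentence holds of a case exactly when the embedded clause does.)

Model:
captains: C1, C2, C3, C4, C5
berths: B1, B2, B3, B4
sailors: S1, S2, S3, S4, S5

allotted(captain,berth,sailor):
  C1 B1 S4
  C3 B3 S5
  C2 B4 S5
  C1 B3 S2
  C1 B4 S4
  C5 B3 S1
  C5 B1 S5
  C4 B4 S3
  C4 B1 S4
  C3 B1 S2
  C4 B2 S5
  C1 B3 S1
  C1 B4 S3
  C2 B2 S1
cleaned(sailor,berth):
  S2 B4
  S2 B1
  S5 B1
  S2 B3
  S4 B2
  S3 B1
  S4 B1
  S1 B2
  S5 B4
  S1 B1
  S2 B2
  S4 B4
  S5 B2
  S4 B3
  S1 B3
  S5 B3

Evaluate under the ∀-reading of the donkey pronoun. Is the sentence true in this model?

"her" takes "a sailor" as antecedent and "it" takes "a berth"; both are donkey pronouns co-varying with the restrictor.
Strong reading: for every (c,b,s) with allotted(c,b,s), cleaned(s,b).
Restrictor triples: (C1,B1,S4)→cleaned(S4,B1) ✓  (C1,B3,S1)→cleaned(S1,B3) ✓  (C1,B3,S2)→cleaned(S2,B3) ✓  (C1,B4,S3)→cleaned(S3,B4) ✗  (C1,B4,S4)→cleaned(S4,B4) ✓  (C2,B2,S1)→cleaned(S1,B2) ✓  (C2,B4,S5)→cleaned(S5,B4) ✓  (C3,B1,S2)→cleaned(S2,B1) ✓  (C3,B3,S5)→cleaned(S5,B3) ✓  (C4,B1,S4)→cleaned(S4,B1) ✓  (C4,B2,S5)→cleaned(S5,B2) ✓  (C4,B4,S3)→cleaned(S3,B4) ✗  (C5,B1,S5)→cleaned(S5,B1) ✓  (C5,B3,S1)→cleaned(S1,B3) ✓
Counterexample: (C1,B4,S3) — cleaned(S3,B4) does not hold.

False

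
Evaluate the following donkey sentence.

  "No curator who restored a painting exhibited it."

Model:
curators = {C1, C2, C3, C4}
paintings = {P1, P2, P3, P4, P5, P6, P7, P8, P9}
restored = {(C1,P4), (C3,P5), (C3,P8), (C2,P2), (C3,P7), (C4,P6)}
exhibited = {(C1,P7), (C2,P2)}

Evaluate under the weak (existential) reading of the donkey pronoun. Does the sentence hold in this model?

False

"it" takes "a painting" as antecedent — a donkey pronoun bound across the clause boundary.
Truth condition: for no (c,p) with restored(c,p) does exhibited(c,p) hold.
Restrictor pairs — does the scope hold? (C1,P4):fails  (C2,P2):holds  (C3,P5):fails  (C3,P7):fails  (C3,P8):fails  (C4,P6):fails
Scope holds for 1 pair(s), so the sentence is false.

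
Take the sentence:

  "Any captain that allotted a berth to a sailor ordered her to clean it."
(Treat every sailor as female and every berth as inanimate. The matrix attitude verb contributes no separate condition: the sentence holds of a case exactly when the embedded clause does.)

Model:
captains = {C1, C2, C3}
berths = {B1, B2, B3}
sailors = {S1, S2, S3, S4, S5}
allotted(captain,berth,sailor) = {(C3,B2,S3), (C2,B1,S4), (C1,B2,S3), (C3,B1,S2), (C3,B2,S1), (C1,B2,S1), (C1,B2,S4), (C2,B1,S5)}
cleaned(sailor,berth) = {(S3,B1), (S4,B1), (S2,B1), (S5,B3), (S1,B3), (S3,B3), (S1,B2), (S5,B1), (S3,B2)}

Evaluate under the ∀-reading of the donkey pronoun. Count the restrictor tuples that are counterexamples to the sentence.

"her" takes "a sailor" as antecedent and "it" takes "a berth"; both are donkey pronouns co-varying with the restrictor.
Strong reading: for every (c,b,s) with allotted(c,b,s), cleaned(s,b).
Restrictor triples: (C1,B2,S1)→cleaned(S1,B2) ✓  (C1,B2,S3)→cleaned(S3,B2) ✓  (C1,B2,S4)→cleaned(S4,B2) ✗  (C2,B1,S4)→cleaned(S4,B1) ✓  (C2,B1,S5)→cleaned(S5,B1) ✓  (C3,B1,S2)→cleaned(S2,B1) ✓  (C3,B2,S1)→cleaned(S1,B2) ✓  (C3,B2,S3)→cleaned(S3,B2) ✓
Counterexamples (restrictor triples failing the scope): 1.

1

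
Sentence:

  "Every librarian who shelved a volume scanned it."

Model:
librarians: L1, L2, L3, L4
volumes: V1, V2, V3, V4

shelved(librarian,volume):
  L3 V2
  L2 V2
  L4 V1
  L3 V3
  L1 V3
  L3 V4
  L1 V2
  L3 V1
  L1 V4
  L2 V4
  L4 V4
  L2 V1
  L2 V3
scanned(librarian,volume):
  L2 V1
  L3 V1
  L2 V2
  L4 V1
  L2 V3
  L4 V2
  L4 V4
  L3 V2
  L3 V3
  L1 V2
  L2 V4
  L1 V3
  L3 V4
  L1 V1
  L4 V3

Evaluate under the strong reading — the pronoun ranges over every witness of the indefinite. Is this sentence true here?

"it" takes "a volume" as antecedent — a donkey pronoun bound across the clause boundary.
Strong reading: for every (l,v) with shelved(l,v), scanned(l,v).
Restrictor pairs: (L1,V2) ✓  (L1,V3) ✓  (L1,V4) ✗  (L2,V1) ✓  (L2,V2) ✓  (L2,V3) ✓  (L2,V4) ✓  (L3,V1) ✓  (L3,V2) ✓  (L3,V3) ✓  (L3,V4) ✓  (L4,V1) ✓  (L4,V4) ✓
Counterexample: (L1,V4) is in shelved but fails the scope.

False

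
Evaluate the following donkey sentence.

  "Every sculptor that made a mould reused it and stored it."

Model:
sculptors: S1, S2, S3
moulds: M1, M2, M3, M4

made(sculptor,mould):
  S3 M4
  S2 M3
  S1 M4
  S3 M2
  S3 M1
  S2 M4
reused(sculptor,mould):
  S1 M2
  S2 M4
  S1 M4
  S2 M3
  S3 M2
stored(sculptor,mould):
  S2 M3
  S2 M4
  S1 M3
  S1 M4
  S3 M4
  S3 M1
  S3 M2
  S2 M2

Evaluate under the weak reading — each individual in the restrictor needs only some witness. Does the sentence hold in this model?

True

"it" takes "a mould" as antecedent — a donkey pronoun bound across the clause boundary.
Weak reading: every sculptor s with some made-mould has at least one made-mould m such that reused(s,m) ∧ stored(s,m).
Per sculptor: S1:✓  S2:✓  S3:✓
Every sculptor in the restrictor has a witness.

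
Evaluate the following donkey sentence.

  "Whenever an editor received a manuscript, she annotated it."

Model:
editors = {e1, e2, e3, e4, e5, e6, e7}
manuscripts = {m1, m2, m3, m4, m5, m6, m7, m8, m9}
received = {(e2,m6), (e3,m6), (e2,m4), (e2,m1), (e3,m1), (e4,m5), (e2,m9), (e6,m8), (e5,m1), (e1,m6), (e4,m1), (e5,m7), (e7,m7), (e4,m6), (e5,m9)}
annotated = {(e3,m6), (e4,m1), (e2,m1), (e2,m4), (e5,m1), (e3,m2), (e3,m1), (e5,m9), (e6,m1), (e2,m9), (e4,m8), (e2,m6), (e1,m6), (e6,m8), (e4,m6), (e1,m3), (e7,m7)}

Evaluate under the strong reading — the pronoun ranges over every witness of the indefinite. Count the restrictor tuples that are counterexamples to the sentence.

"it" takes "a manuscript" as antecedent — a donkey pronoun bound across the clause boundary.
Strong reading: for every (e,m) with received(e,m), annotated(e,m).
Restrictor pairs: (e1,m6) ✓  (e2,m1) ✓  (e2,m4) ✓  (e2,m6) ✓  (e2,m9) ✓  (e3,m1) ✓  (e3,m6) ✓  (e4,m1) ✓  (e4,m5) ✗  (e4,m6) ✓  (e5,m1) ✓  (e5,m7) ✗  (e5,m9) ✓  (e6,m8) ✓  (e7,m7) ✓
Counterexamples (restrictor pairs failing the scope): 2.

2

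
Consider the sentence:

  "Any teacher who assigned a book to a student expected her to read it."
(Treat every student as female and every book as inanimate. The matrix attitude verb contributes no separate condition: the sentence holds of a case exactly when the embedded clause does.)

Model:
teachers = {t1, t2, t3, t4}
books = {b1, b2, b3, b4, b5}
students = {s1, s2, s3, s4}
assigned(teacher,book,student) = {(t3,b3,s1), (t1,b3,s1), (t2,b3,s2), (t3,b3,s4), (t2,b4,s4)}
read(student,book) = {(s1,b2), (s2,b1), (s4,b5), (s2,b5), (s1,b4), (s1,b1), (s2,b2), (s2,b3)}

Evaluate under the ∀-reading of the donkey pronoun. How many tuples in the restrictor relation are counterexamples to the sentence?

"her" takes "a student" as antecedent and "it" takes "a book"; both are donkey pronouns co-varying with the restrictor.
Strong reading: for every (t,b,s) with assigned(t,b,s), read(s,b).
Restrictor triples: (t1,b3,s1)→read(s1,b3) ✗  (t2,b3,s2)→read(s2,b3) ✓  (t2,b4,s4)→read(s4,b4) ✗  (t3,b3,s1)→read(s1,b3) ✗  (t3,b3,s4)→read(s4,b3) ✗
Counterexamples (restrictor triples failing the scope): 4.

4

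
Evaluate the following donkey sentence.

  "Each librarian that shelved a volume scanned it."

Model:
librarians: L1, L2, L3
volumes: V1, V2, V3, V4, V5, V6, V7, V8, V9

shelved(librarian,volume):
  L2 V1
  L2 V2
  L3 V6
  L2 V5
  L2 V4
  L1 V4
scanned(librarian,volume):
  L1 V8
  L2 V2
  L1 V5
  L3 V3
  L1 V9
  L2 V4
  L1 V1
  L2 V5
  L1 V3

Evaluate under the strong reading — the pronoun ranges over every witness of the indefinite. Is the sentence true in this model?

False

"it" takes "a volume" as antecedent — a donkey pronoun bound across the clause boundary.
Strong reading: for every (l,v) with shelved(l,v), scanned(l,v).
Restrictor pairs: (L1,V4) ✗  (L2,V1) ✗  (L2,V2) ✓  (L2,V4) ✓  (L2,V5) ✓  (L3,V6) ✗
Counterexample: (L1,V4) is in shelved but fails the scope.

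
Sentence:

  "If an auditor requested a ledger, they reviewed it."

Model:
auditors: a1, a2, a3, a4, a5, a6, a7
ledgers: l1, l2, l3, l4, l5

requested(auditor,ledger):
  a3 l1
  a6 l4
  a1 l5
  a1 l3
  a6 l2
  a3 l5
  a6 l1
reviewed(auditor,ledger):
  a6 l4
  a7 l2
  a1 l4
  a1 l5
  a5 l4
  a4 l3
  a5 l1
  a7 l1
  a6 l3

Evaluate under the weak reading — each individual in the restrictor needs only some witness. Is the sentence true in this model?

False

"it" takes "a ledger" as antecedent — a donkey pronoun bound across the clause boundary.
Weak reading: every auditor a with some requested-ledger has at least one requested-ledger l such that reviewed(a,l).
Per auditor: a1:✓  a3:✗  a6:✓
a3 has no witness among its requested-ledgers.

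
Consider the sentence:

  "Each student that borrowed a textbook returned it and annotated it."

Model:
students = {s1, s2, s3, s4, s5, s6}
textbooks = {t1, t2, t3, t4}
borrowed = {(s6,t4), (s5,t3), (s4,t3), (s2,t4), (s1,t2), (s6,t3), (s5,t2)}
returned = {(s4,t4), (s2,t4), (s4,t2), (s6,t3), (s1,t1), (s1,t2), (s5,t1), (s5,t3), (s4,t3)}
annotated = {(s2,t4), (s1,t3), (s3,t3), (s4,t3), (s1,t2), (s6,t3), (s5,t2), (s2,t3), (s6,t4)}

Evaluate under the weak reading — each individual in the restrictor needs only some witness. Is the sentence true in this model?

False

"it" takes "a textbook" as antecedent — a donkey pronoun bound across the clause boundary.
Weak reading: every student s with some borrowed-textbook has at least one borrowed-textbook t such that returned(s,t) ∧ annotated(s,t).
Per student: s1:✓  s2:✓  s4:✓  s5:✗  s6:✓
s5 has no witness among its borrowed-textbooks.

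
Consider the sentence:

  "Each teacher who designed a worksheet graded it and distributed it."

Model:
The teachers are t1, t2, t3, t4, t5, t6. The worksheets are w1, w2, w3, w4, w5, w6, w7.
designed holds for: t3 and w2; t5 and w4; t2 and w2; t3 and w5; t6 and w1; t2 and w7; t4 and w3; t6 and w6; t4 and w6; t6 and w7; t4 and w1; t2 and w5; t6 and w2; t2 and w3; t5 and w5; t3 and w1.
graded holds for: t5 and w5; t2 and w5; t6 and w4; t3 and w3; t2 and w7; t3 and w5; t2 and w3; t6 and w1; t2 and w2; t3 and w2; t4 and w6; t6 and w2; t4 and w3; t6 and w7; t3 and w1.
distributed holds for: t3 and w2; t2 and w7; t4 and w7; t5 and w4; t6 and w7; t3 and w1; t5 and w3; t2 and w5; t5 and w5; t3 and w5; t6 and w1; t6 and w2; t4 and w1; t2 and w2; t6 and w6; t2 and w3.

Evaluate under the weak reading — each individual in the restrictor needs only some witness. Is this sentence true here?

False

"it" takes "a worksheet" as antecedent — a donkey pronoun bound across the clause boundary.
Weak reading: every teacher t with some designed-worksheet has at least one designed-worksheet w such that graded(t,w) ∧ distributed(t,w).
Per teacher: t2:✓  t3:✓  t4:✗  t5:✓  t6:✓
t4 has no witness among its designed-worksheets.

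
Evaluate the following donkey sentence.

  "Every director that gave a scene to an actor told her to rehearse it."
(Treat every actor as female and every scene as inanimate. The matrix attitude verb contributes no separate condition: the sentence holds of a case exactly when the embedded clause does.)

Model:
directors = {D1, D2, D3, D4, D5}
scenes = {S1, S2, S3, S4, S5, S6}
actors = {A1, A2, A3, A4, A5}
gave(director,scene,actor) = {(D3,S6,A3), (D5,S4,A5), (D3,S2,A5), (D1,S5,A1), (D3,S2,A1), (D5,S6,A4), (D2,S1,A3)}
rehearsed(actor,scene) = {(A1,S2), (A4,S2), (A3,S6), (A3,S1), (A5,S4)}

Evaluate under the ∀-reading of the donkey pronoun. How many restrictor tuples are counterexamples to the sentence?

3

"her" takes "an actor" as antecedent and "it" takes "a scene"; both are donkey pronouns co-varying with the restrictor.
Strong reading: for every (d,s,a) with gave(d,s,a), rehearsed(a,s).
Restrictor triples: (D1,S5,A1)→rehearsed(A1,S5) ✗  (D2,S1,A3)→rehearsed(A3,S1) ✓  (D3,S2,A1)→rehearsed(A1,S2) ✓  (D3,S2,A5)→rehearsed(A5,S2) ✗  (D3,S6,A3)→rehearsed(A3,S6) ✓  (D5,S4,A5)→rehearsed(A5,S4) ✓  (D5,S6,A4)→rehearsed(A4,S6) ✗
Counterexamples (restrictor triples failing the scope): 3.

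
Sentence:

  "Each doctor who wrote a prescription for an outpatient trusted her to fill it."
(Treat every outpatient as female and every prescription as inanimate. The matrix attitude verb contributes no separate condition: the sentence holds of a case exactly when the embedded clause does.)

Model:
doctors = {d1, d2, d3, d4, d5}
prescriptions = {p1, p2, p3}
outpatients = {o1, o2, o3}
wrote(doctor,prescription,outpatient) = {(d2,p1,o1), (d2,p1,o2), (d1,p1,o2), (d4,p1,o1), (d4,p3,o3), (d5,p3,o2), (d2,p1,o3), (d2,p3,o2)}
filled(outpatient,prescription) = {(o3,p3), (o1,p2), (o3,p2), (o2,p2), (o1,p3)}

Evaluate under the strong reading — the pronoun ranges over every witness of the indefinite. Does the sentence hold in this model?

"her" takes "an outpatient" as antecedent and "it" takes "a prescription"; both are donkey pronouns co-varying with the restrictor.
Strong reading: for every (d,p,o) with wrote(d,p,o), filled(o,p).
Restrictor triples: (d1,p1,o2)→filled(o2,p1) ✗  (d2,p1,o1)→filled(o1,p1) ✗  (d2,p1,o2)→filled(o2,p1) ✗  (d2,p1,o3)→filled(o3,p1) ✗  (d2,p3,o2)→filled(o2,p3) ✗  (d4,p1,o1)→filled(o1,p1) ✗  (d4,p3,o3)→filled(o3,p3) ✓  (d5,p3,o2)→filled(o2,p3) ✗
Counterexample: (d1,p1,o2) — filled(o2,p1) does not hold.

False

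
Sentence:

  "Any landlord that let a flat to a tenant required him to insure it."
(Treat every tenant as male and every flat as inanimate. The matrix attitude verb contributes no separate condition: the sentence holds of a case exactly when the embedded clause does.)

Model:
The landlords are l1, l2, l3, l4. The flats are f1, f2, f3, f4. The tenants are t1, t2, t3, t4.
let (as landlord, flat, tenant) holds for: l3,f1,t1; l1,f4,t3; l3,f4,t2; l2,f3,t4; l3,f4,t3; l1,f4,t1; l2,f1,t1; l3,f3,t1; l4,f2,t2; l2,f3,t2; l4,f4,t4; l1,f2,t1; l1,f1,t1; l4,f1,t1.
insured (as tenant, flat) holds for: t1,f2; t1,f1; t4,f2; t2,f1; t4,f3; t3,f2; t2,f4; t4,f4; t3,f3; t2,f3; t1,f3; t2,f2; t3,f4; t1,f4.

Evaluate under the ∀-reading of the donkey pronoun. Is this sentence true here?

"him" takes "a tenant" as antecedent and "it" takes "a flat"; both are donkey pronouns co-varying with the restrictor.
Strong reading: for every (l,f,t) with let(l,f,t), insured(t,f).
Restrictor triples: (l1,f1,t1)→insured(t1,f1) ✓  (l1,f2,t1)→insured(t1,f2) ✓  (l1,f4,t1)→insured(t1,f4) ✓  (l1,f4,t3)→insured(t3,f4) ✓  (l2,f1,t1)→insured(t1,f1) ✓  (l2,f3,t2)→insured(t2,f3) ✓  (l2,f3,t4)→insured(t4,f3) ✓  (l3,f1,t1)→insured(t1,f1) ✓  (l3,f3,t1)→insured(t1,f3) ✓  (l3,f4,t2)→insured(t2,f4) ✓  (l3,f4,t3)→insured(t3,f4) ✓  (l4,f1,t1)→insured(t1,f1) ✓  (l4,f2,t2)→insured(t2,f2) ✓  (l4,f4,t4)→insured(t4,f4) ✓
Every restrictor triple satisfies the scope.

True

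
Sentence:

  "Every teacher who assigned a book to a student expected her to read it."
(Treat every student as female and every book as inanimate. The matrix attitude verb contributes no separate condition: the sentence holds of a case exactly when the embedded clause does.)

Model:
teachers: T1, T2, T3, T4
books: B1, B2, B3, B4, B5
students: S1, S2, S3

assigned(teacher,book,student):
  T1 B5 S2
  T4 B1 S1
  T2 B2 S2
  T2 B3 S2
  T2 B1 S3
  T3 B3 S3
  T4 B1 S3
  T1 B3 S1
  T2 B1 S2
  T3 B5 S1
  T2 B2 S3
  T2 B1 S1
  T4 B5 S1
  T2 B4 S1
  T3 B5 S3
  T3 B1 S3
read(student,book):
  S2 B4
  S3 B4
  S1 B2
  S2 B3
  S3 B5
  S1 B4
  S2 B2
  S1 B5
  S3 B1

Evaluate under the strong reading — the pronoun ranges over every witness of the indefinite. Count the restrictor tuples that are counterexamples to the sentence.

7

"her" takes "a student" as antecedent and "it" takes "a book"; both are donkey pronouns co-varying with the restrictor.
Strong reading: for every (t,b,s) with assigned(t,b,s), read(s,b).
Restrictor triples: (T1,B3,S1)→read(S1,B3) ✗  (T1,B5,S2)→read(S2,B5) ✗  (T2,B1,S1)→read(S1,B1) ✗  (T2,B1,S2)→read(S2,B1) ✗  (T2,B1,S3)→read(S3,B1) ✓  (T2,B2,S2)→read(S2,B2) ✓  (T2,B2,S3)→read(S3,B2) ✗  (T2,B3,S2)→read(S2,B3) ✓  (T2,B4,S1)→read(S1,B4) ✓  (T3,B1,S3)→read(S3,B1) ✓  (T3,B3,S3)→read(S3,B3) ✗  (T3,B5,S1)→read(S1,B5) ✓  (T3,B5,S3)→read(S3,B5) ✓  (T4,B1,S1)→read(S1,B1) ✗  (T4,B1,S3)→read(S3,B1) ✓  (T4,B5,S1)→read(S1,B5) ✓
Counterexamples (restrictor triples failing the scope): 7.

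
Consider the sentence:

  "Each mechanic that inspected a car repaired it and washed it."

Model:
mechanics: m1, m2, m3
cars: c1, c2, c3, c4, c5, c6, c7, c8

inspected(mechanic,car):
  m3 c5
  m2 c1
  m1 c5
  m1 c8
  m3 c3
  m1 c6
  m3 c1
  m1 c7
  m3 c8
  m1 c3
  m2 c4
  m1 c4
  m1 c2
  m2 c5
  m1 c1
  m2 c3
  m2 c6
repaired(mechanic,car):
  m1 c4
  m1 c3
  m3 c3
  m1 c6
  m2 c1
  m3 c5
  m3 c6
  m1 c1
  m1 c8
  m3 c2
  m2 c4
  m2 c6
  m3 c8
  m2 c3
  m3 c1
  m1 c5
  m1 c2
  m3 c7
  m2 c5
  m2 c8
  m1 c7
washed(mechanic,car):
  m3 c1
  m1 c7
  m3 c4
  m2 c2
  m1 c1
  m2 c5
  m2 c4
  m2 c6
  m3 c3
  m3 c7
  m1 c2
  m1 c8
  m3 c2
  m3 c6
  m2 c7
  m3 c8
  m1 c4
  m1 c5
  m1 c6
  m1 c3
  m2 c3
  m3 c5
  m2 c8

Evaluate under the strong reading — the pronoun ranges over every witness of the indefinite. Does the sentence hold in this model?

False

"it" takes "a car" as antecedent — a donkey pronoun bound across the clause boundary.
Strong reading: for every (m,c) with inspected(m,c), repaired(m,c) ∧ washed(m,c).
Restrictor pairs: (m1,c1) ✓  (m1,c2) ✓  (m1,c3) ✓  (m1,c4) ✓  (m1,c5) ✓  (m1,c6) ✓  (m1,c7) ✓  (m1,c8) ✓  (m2,c1) ✗  (m2,c3) ✓  (m2,c4) ✓  (m2,c5) ✓  (m2,c6) ✓  (m3,c1) ✓  (m3,c3) ✓  (m3,c5) ✓  (m3,c8) ✓
Counterexample: (m2,c1) is in inspected but fails the scope.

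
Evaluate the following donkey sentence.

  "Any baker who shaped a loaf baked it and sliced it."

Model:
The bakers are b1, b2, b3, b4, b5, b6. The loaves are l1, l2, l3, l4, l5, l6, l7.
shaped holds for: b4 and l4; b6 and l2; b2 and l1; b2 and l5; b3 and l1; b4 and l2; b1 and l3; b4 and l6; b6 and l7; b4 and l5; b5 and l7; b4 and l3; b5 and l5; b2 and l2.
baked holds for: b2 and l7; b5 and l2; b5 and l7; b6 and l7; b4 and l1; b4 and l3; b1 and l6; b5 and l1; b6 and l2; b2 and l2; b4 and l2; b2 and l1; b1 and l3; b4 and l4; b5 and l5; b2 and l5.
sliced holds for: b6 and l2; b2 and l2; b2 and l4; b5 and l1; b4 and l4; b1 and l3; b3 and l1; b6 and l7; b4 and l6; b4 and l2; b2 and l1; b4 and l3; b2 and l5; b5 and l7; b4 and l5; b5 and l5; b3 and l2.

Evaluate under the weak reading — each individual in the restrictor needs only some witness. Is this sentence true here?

False

"it" takes "a loaf" as antecedent — a donkey pronoun bound across the clause boundary.
Weak reading: every baker b with some shaped-loaf has at least one shaped-loaf l such that baked(b,l) ∧ sliced(b,l).
Per baker: b1:✓  b2:✓  b3:✗  b4:✓  b5:✓  b6:✓
b3 has no witness among its shaped-loaves.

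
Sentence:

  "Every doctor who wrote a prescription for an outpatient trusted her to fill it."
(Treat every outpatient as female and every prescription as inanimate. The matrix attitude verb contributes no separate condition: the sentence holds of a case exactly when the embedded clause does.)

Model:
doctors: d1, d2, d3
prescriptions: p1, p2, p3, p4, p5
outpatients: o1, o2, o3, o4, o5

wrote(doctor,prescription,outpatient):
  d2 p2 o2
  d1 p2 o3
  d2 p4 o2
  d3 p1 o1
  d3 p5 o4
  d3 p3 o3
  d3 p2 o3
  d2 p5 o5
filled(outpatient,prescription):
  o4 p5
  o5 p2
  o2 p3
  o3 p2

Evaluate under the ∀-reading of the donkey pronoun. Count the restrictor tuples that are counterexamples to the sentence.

5

"her" takes "an outpatient" as antecedent and "it" takes "a prescription"; both are donkey pronouns co-varying with the restrictor.
Strong reading: for every (d,p,o) with wrote(d,p,o), filled(o,p).
Restrictor triples: (d1,p2,o3)→filled(o3,p2) ✓  (d2,p2,o2)→filled(o2,p2) ✗  (d2,p4,o2)→filled(o2,p4) ✗  (d2,p5,o5)→filled(o5,p5) ✗  (d3,p1,o1)→filled(o1,p1) ✗  (d3,p2,o3)→filled(o3,p2) ✓  (d3,p3,o3)→filled(o3,p3) ✗  (d3,p5,o4)→filled(o4,p5) ✓
Counterexamples (restrictor triples failing the scope): 5.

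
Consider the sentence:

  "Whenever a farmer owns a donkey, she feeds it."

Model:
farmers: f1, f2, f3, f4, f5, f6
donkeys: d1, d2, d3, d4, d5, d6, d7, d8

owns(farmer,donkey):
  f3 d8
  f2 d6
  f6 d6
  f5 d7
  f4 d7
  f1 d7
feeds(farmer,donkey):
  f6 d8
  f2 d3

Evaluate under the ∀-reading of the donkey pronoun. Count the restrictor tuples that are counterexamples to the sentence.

6

"it" takes "a donkey" as antecedent — a donkey pronoun bound across the clause boundary.
Strong reading: for every (f,d) with owns(f,d), feeds(f,d).
Restrictor pairs: (f1,d7) ✗  (f2,d6) ✗  (f3,d8) ✗  (f4,d7) ✗  (f5,d7) ✗  (f6,d6) ✗
Counterexamples (restrictor pairs failing the scope): 6.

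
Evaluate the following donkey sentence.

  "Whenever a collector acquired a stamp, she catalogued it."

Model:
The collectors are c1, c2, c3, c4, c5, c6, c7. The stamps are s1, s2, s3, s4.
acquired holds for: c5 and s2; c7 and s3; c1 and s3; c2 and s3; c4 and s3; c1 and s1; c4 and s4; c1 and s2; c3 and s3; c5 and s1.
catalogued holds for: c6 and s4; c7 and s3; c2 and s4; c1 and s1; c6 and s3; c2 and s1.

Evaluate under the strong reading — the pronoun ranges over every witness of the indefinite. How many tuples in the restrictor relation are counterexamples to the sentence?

"it" takes "a stamp" as antecedent — a donkey pronoun bound across the clause boundary.
Strong reading: for every (c,s) with acquired(c,s), catalogued(c,s).
Restrictor pairs: (c1,s1) ✓  (c1,s2) ✗  (c1,s3) ✗  (c2,s3) ✗  (c3,s3) ✗  (c4,s3) ✗  (c4,s4) ✗  (c5,s1) ✗  (c5,s2) ✗  (c7,s3) ✓
Counterexamples (restrictor pairs failing the scope): 8.

8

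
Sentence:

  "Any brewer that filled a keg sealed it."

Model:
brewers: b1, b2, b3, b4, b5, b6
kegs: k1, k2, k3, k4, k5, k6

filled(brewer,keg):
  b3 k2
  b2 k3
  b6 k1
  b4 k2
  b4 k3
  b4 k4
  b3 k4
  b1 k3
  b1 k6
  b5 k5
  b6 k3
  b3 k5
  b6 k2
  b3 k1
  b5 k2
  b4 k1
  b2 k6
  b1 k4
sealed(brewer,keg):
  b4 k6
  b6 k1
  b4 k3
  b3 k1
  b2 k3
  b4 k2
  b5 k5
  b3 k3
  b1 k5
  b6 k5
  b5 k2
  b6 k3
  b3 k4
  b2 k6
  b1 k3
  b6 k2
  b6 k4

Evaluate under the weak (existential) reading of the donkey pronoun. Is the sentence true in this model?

True

"it" takes "a keg" as antecedent — a donkey pronoun bound across the clause boundary.
Weak reading: every brewer b with some filled-keg has at least one filled-keg k such that sealed(b,k).
Per brewer: b1:✓  b2:✓  b3:✓  b4:✓  b5:✓  b6:✓
Every brewer in the restrictor has a witness.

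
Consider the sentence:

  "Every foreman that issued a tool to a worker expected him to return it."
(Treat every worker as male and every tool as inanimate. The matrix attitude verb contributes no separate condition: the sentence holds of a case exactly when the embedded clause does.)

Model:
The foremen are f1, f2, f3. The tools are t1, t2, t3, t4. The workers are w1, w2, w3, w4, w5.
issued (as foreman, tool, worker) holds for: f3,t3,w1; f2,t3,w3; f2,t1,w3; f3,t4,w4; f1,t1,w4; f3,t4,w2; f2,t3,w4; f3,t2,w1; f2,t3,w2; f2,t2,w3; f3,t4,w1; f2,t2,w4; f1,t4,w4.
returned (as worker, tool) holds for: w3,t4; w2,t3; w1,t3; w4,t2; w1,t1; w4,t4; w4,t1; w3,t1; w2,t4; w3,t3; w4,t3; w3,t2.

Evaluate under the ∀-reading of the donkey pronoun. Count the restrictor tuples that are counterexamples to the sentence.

2

"him" takes "a worker" as antecedent and "it" takes "a tool"; both are donkey pronouns co-varying with the restrictor.
Strong reading: for every (f,t,w) with issued(f,t,w), returned(w,t).
Restrictor triples: (f1,t1,w4)→returned(w4,t1) ✓  (f1,t4,w4)→returned(w4,t4) ✓  (f2,t1,w3)→returned(w3,t1) ✓  (f2,t2,w3)→returned(w3,t2) ✓  (f2,t2,w4)→returned(w4,t2) ✓  (f2,t3,w2)→returned(w2,t3) ✓  (f2,t3,w3)→returned(w3,t3) ✓  (f2,t3,w4)→returned(w4,t3) ✓  (f3,t2,w1)→returned(w1,t2) ✗  (f3,t3,w1)→returned(w1,t3) ✓  (f3,t4,w1)→returned(w1,t4) ✗  (f3,t4,w2)→returned(w2,t4) ✓  (f3,t4,w4)→returned(w4,t4) ✓
Counterexamples (restrictor triples failing the scope): 2.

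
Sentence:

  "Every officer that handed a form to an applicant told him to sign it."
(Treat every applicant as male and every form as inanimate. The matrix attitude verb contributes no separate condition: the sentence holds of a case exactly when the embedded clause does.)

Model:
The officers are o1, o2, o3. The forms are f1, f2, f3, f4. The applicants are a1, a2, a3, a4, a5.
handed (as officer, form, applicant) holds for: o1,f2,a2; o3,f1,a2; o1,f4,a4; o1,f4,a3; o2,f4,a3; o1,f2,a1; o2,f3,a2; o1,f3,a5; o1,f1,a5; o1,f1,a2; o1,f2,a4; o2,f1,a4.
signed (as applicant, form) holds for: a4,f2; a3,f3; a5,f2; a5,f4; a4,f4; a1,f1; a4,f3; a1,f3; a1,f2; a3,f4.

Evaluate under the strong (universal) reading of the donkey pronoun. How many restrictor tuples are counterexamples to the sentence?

7

"him" takes "an applicant" as antecedent and "it" takes "a form"; both are donkey pronouns co-varying with the restrictor.
Strong reading: for every (o,f,a) with handed(o,f,a), signed(a,f).
Restrictor triples: (o1,f1,a2)→signed(a2,f1) ✗  (o1,f1,a5)→signed(a5,f1) ✗  (o1,f2,a1)→signed(a1,f2) ✓  (o1,f2,a2)→signed(a2,f2) ✗  (o1,f2,a4)→signed(a4,f2) ✓  (o1,f3,a5)→signed(a5,f3) ✗  (o1,f4,a3)→signed(a3,f4) ✓  (o1,f4,a4)→signed(a4,f4) ✓  (o2,f1,a4)→signed(a4,f1) ✗  (o2,f3,a2)→signed(a2,f3) ✗  (o2,f4,a3)→signed(a3,f4) ✓  (o3,f1,a2)→signed(a2,f1) ✗
Counterexamples (restrictor triples failing the scope): 7.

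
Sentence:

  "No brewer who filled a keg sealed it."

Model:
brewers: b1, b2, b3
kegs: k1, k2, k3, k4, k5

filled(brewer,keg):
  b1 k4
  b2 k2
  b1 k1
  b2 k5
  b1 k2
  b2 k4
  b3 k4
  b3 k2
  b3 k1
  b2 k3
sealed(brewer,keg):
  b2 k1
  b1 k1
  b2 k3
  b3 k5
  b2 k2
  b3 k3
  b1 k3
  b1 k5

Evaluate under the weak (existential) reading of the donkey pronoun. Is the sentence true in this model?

False

"it" takes "a keg" as antecedent — a donkey pronoun bound across the clause boundary.
Truth condition: for no (b,k) with filled(b,k) does sealed(b,k) hold.
Restrictor pairs — does the scope hold? (b1,k1):holds  (b1,k2):fails  (b1,k4):fails  (b2,k2):holds  (b2,k3):holds  (b2,k4):fails  (b2,k5):fails  (b3,k1):fails  (b3,k2):fails  (b3,k4):fails
Scope holds for 3 pair(s), so the sentence is false.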